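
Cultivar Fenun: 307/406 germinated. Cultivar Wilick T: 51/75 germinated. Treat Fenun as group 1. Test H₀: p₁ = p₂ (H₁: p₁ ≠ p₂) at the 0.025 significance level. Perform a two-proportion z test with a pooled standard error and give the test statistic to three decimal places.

p̂₁ = 307/406 ≈ 0.75616, p̂₂ = 51/75 ≈ 0.68000.
Pooled p̂ = (307+51)/(406+75) = 358/481 = 0.74428.
SE = √(p̂(1−p̂)(1/n₁+1/n₂)) = √(0.74428·0.25572·0.0157964) = √(0.00300646) = 0.05483.
z = (0.75616 − 0.68000)/0.05483 = 0.07616/0.05483 = 1.389.
Two-sided p-value ≈ 2·Φ(−1.389) = 0.1648; since p > α = 0.025, fail to reject H₀.

z = 1.389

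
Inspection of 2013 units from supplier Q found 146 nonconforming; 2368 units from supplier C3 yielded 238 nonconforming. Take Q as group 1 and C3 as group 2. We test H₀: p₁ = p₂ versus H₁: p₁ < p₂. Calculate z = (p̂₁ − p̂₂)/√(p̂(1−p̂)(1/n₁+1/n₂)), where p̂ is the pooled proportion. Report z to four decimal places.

z = -3.2635

p̂₁ = 146/2013 ≈ 0.072529, p̂₂ = 238/2368 ≈ 0.100507.
Pooled p̂ = (146+238)/(2013+2368) = 384/4381 = 0.087651.
SE = √(0.0799685 × 0.000919068) = 0.008573.
z = (0.072529 − 0.100507)/0.008573 = -0.027978/0.008573 = -3.2635.
p-value = P(Z < -3.264) ≈ 0.0006.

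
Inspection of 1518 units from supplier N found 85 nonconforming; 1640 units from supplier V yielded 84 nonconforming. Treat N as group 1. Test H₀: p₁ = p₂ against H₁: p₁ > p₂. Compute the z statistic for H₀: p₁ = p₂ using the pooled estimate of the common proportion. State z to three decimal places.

p̂₁ = 85/1518 ≈ 0.055995, p̂₂ = 84/1640 ≈ 0.051220.
Pooled p̂ = (85+84)/(1518+1640) = 169/3158 = 0.053515.
SE = √(p̂(1−p̂)(1/n₁+1/n₂)) = √(0.053515·0.946485·0.00126852) = √(6.42517e-05) = 0.008016.
z = (0.055995 − 0.051220)/0.008016 = 0.004775/0.008016 = 0.596.
p-value = P(Z > 0.596) ≈ 0.2757.

z = 0.596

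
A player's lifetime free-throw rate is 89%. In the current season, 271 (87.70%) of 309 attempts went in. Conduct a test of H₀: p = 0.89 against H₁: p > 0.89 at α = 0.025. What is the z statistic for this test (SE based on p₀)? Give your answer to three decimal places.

z = -0.729

p̂ = 271/309 ≈ 0.87702.
Under H₀, SE = √(0.89·0.11/309) = √(0.000316828) = 0.01780.
z = (0.87702 − 0.89)/0.01780 = -0.01298/0.01780 = -0.729.
p-value = P(Z > -0.729) ≈ 0.7670; since p > α = 0.025, fail to reject H₀.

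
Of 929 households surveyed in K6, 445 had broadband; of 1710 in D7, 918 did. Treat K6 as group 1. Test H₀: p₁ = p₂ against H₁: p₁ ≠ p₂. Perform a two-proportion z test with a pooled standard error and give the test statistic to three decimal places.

p̂₁ = 445/929 ≈ 0.47901, p̂₂ = 918/1710 ≈ 0.53684.
Pooled p̂ = (445+918)/(929+1710) = 1363/2639 = 0.51648.
SE = √(p̂(1−p̂)(1/n₁+1/n₂)) = √(0.51648·0.48352·0.00166122) = √(0.000414854) = 0.02037.
z = (0.47901 − 0.53684)/0.02037 = -0.05783/0.02037 = -2.839.

z = -2.839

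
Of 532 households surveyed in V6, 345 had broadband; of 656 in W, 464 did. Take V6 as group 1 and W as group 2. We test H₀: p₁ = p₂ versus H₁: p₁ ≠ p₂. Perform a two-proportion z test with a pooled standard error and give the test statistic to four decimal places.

z = -2.1630

p̂₁ = 345/532 = 0.648496, p̂₂ = 464/656 = 0.707317.
Pooled p̂ = (345+464)/(532+656) = 809/1188 = 0.680976.
SE = √(p̂(1−p̂)(1/n₁+1/n₂)) = √(0.680976·0.319024·0.00340409) = √(0.00073953) = 0.027194.
z = (0.648496 − 0.707317)/0.027194 = -0.058821/0.027194 = -2.1630.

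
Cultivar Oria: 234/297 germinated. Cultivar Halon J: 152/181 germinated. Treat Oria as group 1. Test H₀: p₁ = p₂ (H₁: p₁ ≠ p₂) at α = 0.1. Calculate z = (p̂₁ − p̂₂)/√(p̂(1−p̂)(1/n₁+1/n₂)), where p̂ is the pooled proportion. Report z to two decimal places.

p̂₁ = 234/297 = 0.7879, p̂₂ = 152/181 = 0.8398.
Pooled p̂ = (234+152)/(297+181) = 386/478 = 0.8075.
SE = √(0.155424 × 0.00889187) = 0.0372.
z = (0.7879 − 0.8398)/0.0372 = -0.0519/0.0372 = -1.40.
p-value = 2·P(Z > 1.396) ≈ 0.1627. With α = 0.1, fail to reject H₀.

z = -1.40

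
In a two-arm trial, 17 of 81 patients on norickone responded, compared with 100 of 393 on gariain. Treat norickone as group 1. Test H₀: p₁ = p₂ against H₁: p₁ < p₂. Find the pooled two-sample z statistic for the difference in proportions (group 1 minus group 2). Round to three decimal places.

z = -0.847

p̂₁ = 17/81 ≈ 0.20988, p̂₂ = 100/393 ≈ 0.25445.
Pooled p̂ = (17+100)/(81+393) = 117/474 = 0.24684.
SE = √(p̂(1−p̂)(1/n₁+1/n₂)) = √(0.24684·0.75316·0.0148902) = √(0.0027682) = 0.05261.
z = (0.20988 − 0.25445)/0.05261 = -0.04457/0.05261 = -0.847.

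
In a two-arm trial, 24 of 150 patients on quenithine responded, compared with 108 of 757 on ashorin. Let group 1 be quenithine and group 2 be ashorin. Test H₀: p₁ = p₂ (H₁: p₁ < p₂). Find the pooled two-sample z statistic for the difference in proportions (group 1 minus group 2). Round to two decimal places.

p̂₁ = 24/150 = 0.1600, p̂₂ = 108/757 = 0.1427.
Pooled p̂ = (24+108)/(150+757) = 132/907 = 0.1455.
SE = √(p̂(1−p̂)(1/n₁+1/n₂)) = √(0.1455·0.8545·0.00798767) = √(0.000993302) = 0.0315.
z = (0.1600 − 0.1427)/0.0315 = 0.0173/0.0315 = 0.55.

z = 0.55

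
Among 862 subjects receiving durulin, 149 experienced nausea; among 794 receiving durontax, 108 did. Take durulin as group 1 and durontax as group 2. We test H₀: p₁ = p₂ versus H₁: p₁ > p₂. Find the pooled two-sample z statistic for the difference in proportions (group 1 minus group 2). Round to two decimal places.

p̂₁ = 149/862 = 0.1729, p̂₂ = 108/794 = 0.1360.
Pooled p̂ = (149+108)/(862+794) = 257/1656 = 0.1552.
SE = √(0.131108 × 0.00241954) = 0.0178.
z = (0.1729 − 0.1360)/0.0178 = 0.0369/0.0178 = 2.07.
p-value = P(Z > 2.068) ≈ 0.0193.

z = 2.07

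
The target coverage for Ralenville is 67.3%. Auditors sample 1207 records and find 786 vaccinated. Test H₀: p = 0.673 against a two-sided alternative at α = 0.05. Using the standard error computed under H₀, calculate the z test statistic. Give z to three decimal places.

p̂ = 786/1207 = 0.651201.
Standard error under H₀: √(0.673×0.327/1207) = 0.013503.
z = (0.651201 − 0.673)/0.013503 = -0.021799/0.013503 = -1.614.
p-value = 2·P(Z > 1.614) ≈ 0.1064; since p > α = 0.05, fail to reject H₀.

z = -1.614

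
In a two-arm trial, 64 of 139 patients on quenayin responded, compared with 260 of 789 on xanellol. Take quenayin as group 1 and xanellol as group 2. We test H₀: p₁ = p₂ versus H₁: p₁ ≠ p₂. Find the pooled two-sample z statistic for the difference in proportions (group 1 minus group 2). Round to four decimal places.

z = 2.9852

p̂₁ = 64/139 ≈ 0.460432, p̂₂ = 260/789 ≈ 0.329531.
Pooled p̂ = (64+260)/(139+789) = 324/928 = 0.349138.
SE = √(p̂(1−p̂)(1/n₁+1/n₂)) = √(0.349138·0.650862·0.00846167) = √(0.00192284) = 0.043850.
z = (0.460432 − 0.329531)/0.043850 = 0.130901/0.043850 = 2.9852.
Two-sided p-value ≈ 2·Φ(−2.985) = 0.0028.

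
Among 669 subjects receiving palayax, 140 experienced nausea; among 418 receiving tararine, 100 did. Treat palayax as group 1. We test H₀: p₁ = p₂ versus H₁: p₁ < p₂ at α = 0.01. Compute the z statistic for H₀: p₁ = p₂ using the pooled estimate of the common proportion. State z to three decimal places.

z = -1.159

p̂₁ = 140/669 = 0.20927, p̂₂ = 100/418 = 0.23923.
Pooled p̂ = (140+100)/(669+418) = 240/1087 = 0.22079.
SE = √(p̂(1−p̂)(1/n₁+1/n₂)) = √(0.22079·0.77921·0.00388711) = √(0.000668748) = 0.02586.
z = (0.20927 − 0.23923)/0.02586 = -0.02996/0.02586 = -1.159.
p-value = P(Z < -1.159) ≈ 0.1233, so at α = 0.01 we fail to reject H₀.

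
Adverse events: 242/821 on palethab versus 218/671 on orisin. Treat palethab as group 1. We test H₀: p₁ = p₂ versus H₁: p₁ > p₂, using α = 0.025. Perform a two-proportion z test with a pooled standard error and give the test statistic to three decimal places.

z = -1.254

p̂₁ = 242/821 = 0.29476, p̂₂ = 218/671 = 0.32489.
Pooled p̂ = (242+218)/(821+671) = 460/1492 = 0.30831.
SE = √(p̂(1−p̂)(1/n₁+1/n₂)) = √(0.30831·0.69169·0.00270834) = √(0.000577568) = 0.02403.
z = (0.29476 − 0.32489)/0.02403 = -0.03013/0.02403 = -1.254.
p-value = P(Z > -1.254) ≈ 0.8950; since p > α = 0.025, fail to reject H₀.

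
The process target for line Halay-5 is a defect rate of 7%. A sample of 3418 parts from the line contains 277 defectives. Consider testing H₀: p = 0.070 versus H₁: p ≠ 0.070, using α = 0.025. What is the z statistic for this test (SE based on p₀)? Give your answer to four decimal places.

p̂ = 277/3418 ≈ 0.0810415.
SE = √(p₀(1−p₀)/n) = √(0.0651/3418) = 0.0043642.
z = (0.0810415 − 0.07)/0.0043642 = 0.0110415/0.0043642 = 2.5300.
p-value = 2·P(Z > 2.530) ≈ 0.0114. With α = 0.025, reject H₀.

z = 2.5300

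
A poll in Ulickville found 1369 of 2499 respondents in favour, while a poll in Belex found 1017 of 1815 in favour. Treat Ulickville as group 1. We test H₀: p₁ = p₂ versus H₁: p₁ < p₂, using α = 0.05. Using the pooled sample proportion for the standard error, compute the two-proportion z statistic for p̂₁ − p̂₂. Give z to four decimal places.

p̂₁ = 1369/2499 ≈ 0.547819, p̂₂ = 1017/1815 ≈ 0.560331.
Pooled p̂ = (1369+1017)/(2499+1815) = 2386/4314 = 0.553083.
SE = √(0.247182 × 0.000951124) = 0.015333.
z = (0.547819 − 0.560331)/0.015333 = -0.012512/0.015333 = -0.8160.
p-value = P(Z < -0.816) ≈ 0.2073; since p > α = 0.05, fail to reject H₀.

z = -0.8160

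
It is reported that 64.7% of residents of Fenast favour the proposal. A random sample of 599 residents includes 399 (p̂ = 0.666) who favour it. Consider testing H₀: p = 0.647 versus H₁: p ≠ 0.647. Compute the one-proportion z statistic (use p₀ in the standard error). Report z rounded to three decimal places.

p̂ = 399/599 = 0.666110.
SE = √(p₀(1−p₀)/n) = √(0.22839/599) = 0.019527.
z = (0.666110 − 0.647)/0.019527 = 0.019110/0.019527 = 0.979.

z = 0.979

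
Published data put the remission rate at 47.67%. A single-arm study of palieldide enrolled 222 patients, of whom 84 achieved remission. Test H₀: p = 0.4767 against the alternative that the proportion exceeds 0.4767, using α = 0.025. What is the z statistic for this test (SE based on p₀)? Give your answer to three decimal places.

z = -2.933

p̂ = 84/222 = 0.37838.
SE = √(p₀(1−p₀)/n) = √(0.24946/222) = 0.03352.
z = (0.37838 − 0.4767)/0.03352 = -0.09832/0.03352 = -2.933.
p-value = P(Z > -2.933) ≈ 0.9983; since p > α = 0.025, fail to reject H₀.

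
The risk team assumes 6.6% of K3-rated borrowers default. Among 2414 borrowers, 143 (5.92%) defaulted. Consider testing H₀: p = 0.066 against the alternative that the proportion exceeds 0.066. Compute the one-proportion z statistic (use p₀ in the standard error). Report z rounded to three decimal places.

z = -1.338

p̂ = 143/2414 = 0.059238.
Standard error under H₀: √(0.066×0.934/2414) = 0.005053.
z = (0.059238 − 0.066)/0.005053 = -0.006762/0.005053 = -1.338.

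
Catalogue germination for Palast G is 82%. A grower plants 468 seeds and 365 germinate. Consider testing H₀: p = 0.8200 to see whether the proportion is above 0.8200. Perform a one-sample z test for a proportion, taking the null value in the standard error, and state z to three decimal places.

z = -2.257

p̂ = 365/468 = 0.77991.
Standard error under H₀: √(0.82×0.18/468) = 0.01776.
z = (0.77991 − 0.82)/0.01776 = -0.04009/0.01776 = -2.257.
p-value = P(Z > -2.257) ≈ 0.9880.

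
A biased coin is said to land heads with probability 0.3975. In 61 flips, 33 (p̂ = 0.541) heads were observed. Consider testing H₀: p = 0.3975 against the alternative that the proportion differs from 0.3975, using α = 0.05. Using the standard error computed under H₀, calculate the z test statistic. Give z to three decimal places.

p̂ = 33/61 ≈ 0.54098.
Standard error under H₀: √(0.3975×0.6025/61) = 0.06266.
z = (0.54098 − 0.3975)/0.06266 = 0.14348/0.06266 = 2.290.
Two-sided p-value ≈ 2·Φ(−2.290) = 0.0220; since p < α = 0.05, reject H₀.

z = 2.290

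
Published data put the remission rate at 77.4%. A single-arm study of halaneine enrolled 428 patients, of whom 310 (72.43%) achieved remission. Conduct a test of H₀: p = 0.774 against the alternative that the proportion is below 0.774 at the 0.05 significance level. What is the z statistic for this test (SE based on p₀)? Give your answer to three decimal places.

z = -2.458

p̂ = 310/428 ≈ 0.72430.
Standard error under H₀: √(0.774×0.226/428) = 0.02022.
z = (0.72430 − 0.774)/0.02022 = -0.04970/0.02022 = -2.458.
p-value = P(Z < -2.458) ≈ 0.0070; since p < α = 0.05, reject H₀.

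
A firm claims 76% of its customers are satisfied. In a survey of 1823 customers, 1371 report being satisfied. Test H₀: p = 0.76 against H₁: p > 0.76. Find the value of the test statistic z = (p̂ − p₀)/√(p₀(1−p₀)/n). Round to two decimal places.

z = -0.79

p̂ = 1371/1823 = 0.7521.
Under H₀, SE = √(0.76·0.24/1823) = √(0.000100055) = 0.0100.
z = (0.7521 − 0.76)/0.0100 = -0.0079/0.0100 = -0.79.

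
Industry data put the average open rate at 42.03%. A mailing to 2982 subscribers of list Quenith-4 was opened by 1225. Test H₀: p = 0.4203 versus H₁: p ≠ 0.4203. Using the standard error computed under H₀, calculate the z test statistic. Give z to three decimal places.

p̂ = 1225/2982 ≈ 0.41080.
SE = √(p₀(1−p₀)/n) = √(0.24365/2982) = 0.00904.
z = (0.41080 − 0.4203)/0.00904 = -0.00950/0.00904 = -1.051.
Two-sided p-value ≈ 2·Φ(−1.051) = 0.2932.

z = -1.051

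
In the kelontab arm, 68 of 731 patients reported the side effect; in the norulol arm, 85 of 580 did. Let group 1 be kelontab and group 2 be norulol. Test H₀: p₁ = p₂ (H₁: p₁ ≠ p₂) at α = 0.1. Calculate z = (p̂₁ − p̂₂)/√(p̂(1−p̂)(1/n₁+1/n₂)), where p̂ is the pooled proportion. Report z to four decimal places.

z = -2.9982

p̂₁ = 68/731 = 0.093023, p̂₂ = 85/580 = 0.146552.
Pooled p̂ = (68+85)/(731+580) = 153/1311 = 0.116705.
SE = √(0.103085 × 0.00309213) = 0.017854.
z = (0.093023 − 0.146552)/0.017854 = -0.053529/0.017854 = -2.9982.
p-value = 2·P(Z > 2.998) ≈ 0.0027. With α = 0.1, reject H₀.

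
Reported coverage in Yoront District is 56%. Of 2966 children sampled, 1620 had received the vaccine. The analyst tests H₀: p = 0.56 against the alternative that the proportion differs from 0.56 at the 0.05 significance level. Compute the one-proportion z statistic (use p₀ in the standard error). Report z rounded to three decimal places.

p̂ = 1620/2966 = 0.546190.
Under H₀, SE = √(0.56·0.44/2966) = √(8.30748e-05) = 0.009115.
z = (0.546190 − 0.56)/0.009115 = -0.013810/0.009115 = -1.515.
Two-sided p-value ≈ 2·Φ(−1.515) = 0.1297; since p > α = 0.05, fail to reject H₀.

z = -1.515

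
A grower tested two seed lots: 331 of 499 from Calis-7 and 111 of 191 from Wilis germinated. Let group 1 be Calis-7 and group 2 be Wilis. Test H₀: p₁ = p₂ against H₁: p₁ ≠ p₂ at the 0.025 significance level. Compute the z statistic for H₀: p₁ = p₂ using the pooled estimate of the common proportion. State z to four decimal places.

z = 2.0128

p̂₁ = 331/499 = 0.663327, p̂₂ = 111/191 = 0.581152.
Pooled p̂ = (331+111)/(499+191) = 442/690 = 0.640580.
SE = √(p̂(1−p̂)(1/n₁+1/n₂)) = √(0.640580·0.359420·0.00723961) = √(0.00166683) = 0.040827.
z = (0.663327 − 0.581152)/0.040827 = 0.082175/0.040827 = 2.0128.
Two-sided p-value ≈ 2·Φ(−2.013) = 0.0441, so at α = 0.025 we fail to reject H₀.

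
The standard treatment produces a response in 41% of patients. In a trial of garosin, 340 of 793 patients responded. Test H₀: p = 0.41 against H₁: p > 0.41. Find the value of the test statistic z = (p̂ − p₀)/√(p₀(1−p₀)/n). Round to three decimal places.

p̂ = 340/793 ≈ 0.428752.
Standard error under H₀: √(0.41×0.59/793) = 0.017466.
z = (0.428752 − 0.41)/0.017466 = 0.018752/0.017466 = 1.074.
p-value = P(Z > 1.074) ≈ 0.1415.

z = 1.074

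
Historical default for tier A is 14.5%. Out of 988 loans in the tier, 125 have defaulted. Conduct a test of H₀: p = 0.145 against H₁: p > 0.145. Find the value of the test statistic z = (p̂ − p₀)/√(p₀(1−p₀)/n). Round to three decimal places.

p̂ = 125/988 = 0.12652.
Standard error under H₀: √(0.145×0.855/988) = 0.01120.
z = (0.12652 − 0.145)/0.01120 = -0.01848/0.01120 = -1.650.
p-value = P(Z > -1.650) ≈ 0.9505.

z = -1.650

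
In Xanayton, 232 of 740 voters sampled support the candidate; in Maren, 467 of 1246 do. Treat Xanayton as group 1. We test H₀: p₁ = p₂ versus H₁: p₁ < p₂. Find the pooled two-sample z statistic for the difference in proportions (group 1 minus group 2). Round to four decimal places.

p̂₁ = 232/740 ≈ 0.3135135, p̂₂ = 467/1246 ≈ 0.3747994.
Pooled p̂ = (232+467)/(740+1246) = 699/1986 = 0.3519637.
SE = √(p̂(1−p̂)(1/n₁+1/n₂)) = √(0.3519637·0.6480363·0.00215392) = √(0.000491277) = 0.0221648.
z = (0.3135135 − 0.3747994)/0.0221648 = -0.0612859/0.0221648 = -2.7650.
p-value = P(Z < -2.765) ≈ 0.0028.

z = -2.7650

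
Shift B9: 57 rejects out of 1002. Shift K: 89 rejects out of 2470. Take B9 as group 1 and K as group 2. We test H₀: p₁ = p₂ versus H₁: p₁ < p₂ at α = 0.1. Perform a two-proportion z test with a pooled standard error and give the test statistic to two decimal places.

p̂₁ = 57/1002 ≈ 0.05689, p̂₂ = 89/2470 ≈ 0.03603.
Pooled p̂ = (57+89)/(1002+2470) = 146/3472 = 0.04205.
SE = √(p̂(1−p̂)(1/n₁+1/n₂)) = √(0.04205·0.95795·0.00140286) = √(5.65107e-05) = 0.00752.
z = (0.05689 − 0.03603)/0.00752 = 0.02086/0.00752 = 2.77.
p-value = P(Z < 2.774) ≈ 0.9972, so at α = 0.1 we fail to reject H₀.

z = 2.77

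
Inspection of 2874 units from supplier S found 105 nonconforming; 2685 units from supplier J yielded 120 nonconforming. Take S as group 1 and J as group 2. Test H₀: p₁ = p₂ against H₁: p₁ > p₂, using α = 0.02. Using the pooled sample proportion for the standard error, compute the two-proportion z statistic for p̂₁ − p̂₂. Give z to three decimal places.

p̂₁ = 105/2874 ≈ 0.0365344, p̂₂ = 120/2685 ≈ 0.0446927.
Pooled p̂ = (105+120)/(2874+2685) = 225/5559 = 0.0404749.
SE = √(p̂(1−p̂)(1/n₁+1/n₂)) = √(0.0404749·0.9595251·0.000720387) = √(2.79774e-05) = 0.0052894.
z = (0.0365344 − 0.0446927)/0.0052894 = -0.0081583/0.0052894 = -1.542.
p-value = P(Z > -1.542) ≈ 0.9385. With α = 0.02, fail to reject H₀.

z = -1.542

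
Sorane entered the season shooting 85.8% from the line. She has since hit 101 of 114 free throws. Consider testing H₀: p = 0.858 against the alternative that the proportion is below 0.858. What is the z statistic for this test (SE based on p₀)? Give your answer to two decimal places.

z = 0.86

p̂ = 101/114 ≈ 0.8860.
Standard error under H₀: √(0.858×0.142/114) = 0.0327.
z = (0.8860 − 0.858)/0.0327 = 0.0280/0.0327 = 0.86.
p-value = P(Z < 0.855) ≈ 0.8038.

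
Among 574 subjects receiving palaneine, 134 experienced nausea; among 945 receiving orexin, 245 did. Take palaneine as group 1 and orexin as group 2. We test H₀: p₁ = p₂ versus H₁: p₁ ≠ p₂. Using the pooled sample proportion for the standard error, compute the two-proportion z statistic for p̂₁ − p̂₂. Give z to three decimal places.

p̂₁ = 134/574 = 0.23345, p̂₂ = 245/945 = 0.25926.
Pooled p̂ = (134+245)/(574+945) = 379/1519 = 0.24951.
SE = √(0.187253 × 0.00280036) = 0.02290.
z = (0.23345 − 0.25926)/0.02290 = -0.02581/0.02290 = -1.127.
Two-sided p-value ≈ 2·Φ(−1.127) = 0.2597.

z = -1.127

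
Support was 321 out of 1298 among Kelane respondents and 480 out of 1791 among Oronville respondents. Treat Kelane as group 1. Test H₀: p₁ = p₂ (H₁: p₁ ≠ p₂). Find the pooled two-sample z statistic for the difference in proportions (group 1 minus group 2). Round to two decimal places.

p̂₁ = 321/1298 ≈ 0.24730, p̂₂ = 480/1791 ≈ 0.26801.
Pooled p̂ = (321+480)/(1298+1791) = 801/3089 = 0.25931.
SE = √(p̂(1−p̂)(1/n₁+1/n₂)) = √(0.25931·0.74069·0.00132876) = √(0.000255212) = 0.01598.
z = (0.24730 − 0.26801)/0.01598 = -0.02071/0.01598 = -1.30.
Two-sided p-value ≈ 2·Φ(−1.296) = 0.1950.

z = -1.30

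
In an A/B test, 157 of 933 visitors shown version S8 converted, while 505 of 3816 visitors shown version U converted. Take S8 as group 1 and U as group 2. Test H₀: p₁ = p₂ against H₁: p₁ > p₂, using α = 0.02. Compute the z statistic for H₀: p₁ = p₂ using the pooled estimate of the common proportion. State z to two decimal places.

z = 2.84

p̂₁ = 157/933 = 0.16827, p̂₂ = 505/3816 = 0.13234.
Pooled p̂ = (157+505)/(933+3816) = 662/4749 = 0.13940.
SE = √(0.119966 × 0.00133387) = 0.01265.
z = (0.16827 − 0.13234)/0.01265 = 0.03593/0.01265 = 2.84.
p-value = P(Z > 2.841) ≈ 0.0022; since p < α = 0.02, reject H₀.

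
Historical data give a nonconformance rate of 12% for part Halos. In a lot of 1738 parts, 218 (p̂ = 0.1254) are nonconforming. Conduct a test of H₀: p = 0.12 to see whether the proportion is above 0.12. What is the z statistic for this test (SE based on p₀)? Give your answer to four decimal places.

p̂ = 218/1738 ≈ 0.1254315.
Under H₀, SE = √(0.12·0.88/1738) = √(6.07595e-05) = 0.0077948.
z = (0.1254315 − 0.12)/0.0077948 = 0.0054315/0.0077948 = 0.6968.

z = 0.6968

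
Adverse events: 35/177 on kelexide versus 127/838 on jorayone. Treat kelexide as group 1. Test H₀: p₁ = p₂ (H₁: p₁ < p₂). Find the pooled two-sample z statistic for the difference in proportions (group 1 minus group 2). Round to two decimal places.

z = 1.52

p̂₁ = 35/177 = 0.1977, p̂₂ = 127/838 = 0.1516.
Pooled p̂ = (35+127)/(177+838) = 162/1015 = 0.1596.
SE = √(p̂(1−p̂)(1/n₁+1/n₂)) = √(0.1596·0.8404·0.00684303) = √(0.000917869) = 0.0303.
z = (0.1977 − 0.1516)/0.0303 = 0.0461/0.0303 = 1.52.
p-value = P(Z < 1.525) ≈ 0.9363.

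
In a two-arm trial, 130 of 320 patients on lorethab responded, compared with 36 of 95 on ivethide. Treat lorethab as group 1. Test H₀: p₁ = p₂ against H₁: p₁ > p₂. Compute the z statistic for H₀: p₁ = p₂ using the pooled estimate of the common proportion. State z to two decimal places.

p̂₁ = 130/320 = 0.4062, p̂₂ = 36/95 = 0.3789.
Pooled p̂ = (130+36)/(320+95) = 166/415 = 0.4000.
SE = √(0.24 × 0.0136513) = 0.0572.
z = (0.4062 − 0.3789)/0.0572 = 0.0273/0.0572 = 0.48.

z = 0.48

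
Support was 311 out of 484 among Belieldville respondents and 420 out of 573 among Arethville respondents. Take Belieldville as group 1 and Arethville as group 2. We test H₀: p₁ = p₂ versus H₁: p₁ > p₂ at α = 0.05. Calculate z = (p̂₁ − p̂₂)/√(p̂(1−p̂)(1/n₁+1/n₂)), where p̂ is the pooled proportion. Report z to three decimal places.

p̂₁ = 311/484 ≈ 0.642562, p̂₂ = 420/573 ≈ 0.732984.
Pooled p̂ = (311+420)/(484+573) = 731/1057 = 0.691580.
SE = √(p̂(1−p̂)(1/n₁+1/n₂)) = √(0.691580·0.308420·0.00381132) = √(0.000812943) = 0.028512.
z = (0.642562 − 0.732984)/0.028512 = -0.090422/0.028512 = -3.171.
p-value = P(Z > -3.171) ≈ 0.9992. With α = 0.05, fail to reject H₀.

z = -3.171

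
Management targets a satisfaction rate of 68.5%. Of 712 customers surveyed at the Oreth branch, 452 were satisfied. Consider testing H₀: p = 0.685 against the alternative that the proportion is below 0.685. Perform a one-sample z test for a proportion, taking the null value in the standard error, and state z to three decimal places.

z = -2.882

p̂ = 452/712 = 0.63483.
SE = √(p₀(1−p₀)/n) = √(0.21577/712) = 0.01741.
z = (0.63483 − 0.685)/0.01741 = -0.05017/0.01741 = -2.882.
p-value = P(Z < -2.882) ≈ 0.0020.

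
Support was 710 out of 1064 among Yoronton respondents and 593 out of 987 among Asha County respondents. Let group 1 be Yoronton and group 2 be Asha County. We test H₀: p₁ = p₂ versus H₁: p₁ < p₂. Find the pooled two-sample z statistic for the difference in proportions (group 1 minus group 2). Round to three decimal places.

p̂₁ = 710/1064 ≈ 0.667293, p̂₂ = 593/987 ≈ 0.600811.
Pooled p̂ = (710+593)/(1064+987) = 1303/2051 = 0.635300.
SE = √(0.231694 × 0.00195302) = 0.021272.
z = (0.667293 − 0.600811)/0.021272 = 0.066482/0.021272 = 3.125.
p-value = P(Z < 3.125) ≈ 0.9991.

z = 3.125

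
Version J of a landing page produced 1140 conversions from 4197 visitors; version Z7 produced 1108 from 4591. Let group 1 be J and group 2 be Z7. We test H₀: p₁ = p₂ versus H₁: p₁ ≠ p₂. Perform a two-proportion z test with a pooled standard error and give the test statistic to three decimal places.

z = 3.250

p̂₁ = 1140/4197 ≈ 0.271623, p̂₂ = 1108/4591 ≈ 0.241342.
Pooled p̂ = (1140+1108)/(4197+4591) = 2248/8788 = 0.255803.
SE = √(0.190368 × 0.000456083) = 0.009318.
z = (0.271623 − 0.241342)/0.009318 = 0.030281/0.009318 = 3.250.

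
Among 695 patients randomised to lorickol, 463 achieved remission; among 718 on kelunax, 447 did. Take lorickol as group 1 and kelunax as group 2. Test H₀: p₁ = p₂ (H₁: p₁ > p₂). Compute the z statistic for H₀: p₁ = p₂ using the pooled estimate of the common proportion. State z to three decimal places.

p̂₁ = 463/695 ≈ 0.66619, p̂₂ = 447/718 ≈ 0.62256.
Pooled p̂ = (463+447)/(695+718) = 910/1413 = 0.64402.
SE = √(p̂(1−p̂)(1/n₁+1/n₂)) = √(0.64402·0.35598·0.00283161) = √(0.000649169) = 0.02548.
z = (0.66619 − 0.62256)/0.02548 = 0.04363/0.02548 = 1.712.

z = 1.712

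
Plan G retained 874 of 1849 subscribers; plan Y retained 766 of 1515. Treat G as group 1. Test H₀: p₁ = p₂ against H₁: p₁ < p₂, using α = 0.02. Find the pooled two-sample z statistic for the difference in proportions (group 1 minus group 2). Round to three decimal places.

p̂₁ = 874/1849 ≈ 0.47269, p̂₂ = 766/1515 ≈ 0.50561.
Pooled p̂ = (874+766)/(1849+1515) = 1640/3364 = 0.48751.
SE = √(p̂(1−p̂)(1/n₁+1/n₂)) = √(0.48751·0.51249·0.0012009) = √(0.000300038) = 0.01732.
z = (0.47269 − 0.50561)/0.01732 = -0.03292/0.01732 = -1.901.
p-value = P(Z < -1.901) ≈ 0.0287. With α = 0.02, fail to reject H₀.

z = -1.901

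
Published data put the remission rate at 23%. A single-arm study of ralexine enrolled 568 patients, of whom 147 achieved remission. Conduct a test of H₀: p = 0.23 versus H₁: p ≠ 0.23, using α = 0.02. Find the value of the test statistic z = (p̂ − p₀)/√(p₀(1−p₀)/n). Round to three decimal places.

p̂ = 147/568 = 0.25880.
SE = √(p₀(1−p₀)/n) = √(0.1771/568) = 0.01766.
z = (0.25880 − 0.23)/0.01766 = 0.02880/0.01766 = 1.631.
Two-sided p-value ≈ 2·Φ(−1.631) = 0.1029, so at α = 0.02 we fail to reject H₀.

z = 1.631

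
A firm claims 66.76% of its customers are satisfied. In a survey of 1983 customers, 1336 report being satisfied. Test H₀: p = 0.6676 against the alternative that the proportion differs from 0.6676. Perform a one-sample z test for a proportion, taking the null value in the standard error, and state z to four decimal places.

z = 0.5792

p̂ = 1336/1983 = 0.673727.
SE = √(p₀(1−p₀)/n) = √(0.22191/1983) = 0.010579.
z = (0.673727 − 0.6676)/0.010579 = 0.006127/0.010579 = 0.5792.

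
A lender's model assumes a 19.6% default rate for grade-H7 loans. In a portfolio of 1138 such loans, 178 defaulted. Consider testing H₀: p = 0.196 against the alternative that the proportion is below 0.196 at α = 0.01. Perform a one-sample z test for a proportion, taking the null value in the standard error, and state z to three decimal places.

p̂ = 178/1138 = 0.15641.
SE = √(p₀(1−p₀)/n) = √(0.15758/1138) = 0.01177.
z = (0.15641 − 0.196)/0.01177 = -0.03959/0.01177 = -3.364.
p-value = P(Z < -3.364) ≈ 0.0004. With α = 0.01, reject H₀.

z = -3.364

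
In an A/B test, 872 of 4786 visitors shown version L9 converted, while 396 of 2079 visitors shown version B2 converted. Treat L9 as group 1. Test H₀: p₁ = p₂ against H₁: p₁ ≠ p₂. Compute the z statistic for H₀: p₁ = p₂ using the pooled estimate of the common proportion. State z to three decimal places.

p̂₁ = 872/4786 ≈ 0.182198, p̂₂ = 396/2079 ≈ 0.190476.
Pooled p̂ = (872+396)/(4786+2079) = 1268/6865 = 0.184705.
SE = √(0.150589 × 0.000689943) = 0.010193.
z = (0.182198 − 0.190476)/0.010193 = -0.008278/0.010193 = -0.812.
Two-sided p-value ≈ 2·Φ(−0.812) = 0.4167.

z = -0.812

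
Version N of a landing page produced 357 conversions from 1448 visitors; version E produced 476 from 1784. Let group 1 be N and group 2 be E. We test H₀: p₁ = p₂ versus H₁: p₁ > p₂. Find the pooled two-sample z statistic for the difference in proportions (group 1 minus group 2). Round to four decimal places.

z = -1.3101

p̂₁ = 357/1448 = 0.246547, p̂₂ = 476/1784 = 0.266816.
Pooled p̂ = (357+476)/(1448+1784) = 833/3232 = 0.257735.
SE = √(p̂(1−p̂)(1/n₁+1/n₂)) = √(0.257735·0.742265·0.00125115) = √(0.000239354) = 0.015471.
z = (0.246547 − 0.266816)/0.015471 = -0.020269/0.015471 = -1.3101.
p-value = P(Z > -1.310) ≈ 0.9049.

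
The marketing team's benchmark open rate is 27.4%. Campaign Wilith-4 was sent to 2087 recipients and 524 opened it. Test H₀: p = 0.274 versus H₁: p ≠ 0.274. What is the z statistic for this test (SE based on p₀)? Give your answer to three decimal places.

p̂ = 524/2087 = 0.25108.
SE = √(p₀(1−p₀)/n) = √(0.19892/2087) = 0.00976.
z = (0.25108 − 0.274)/0.00976 = -0.02292/0.00976 = -2.348.

z = -2.348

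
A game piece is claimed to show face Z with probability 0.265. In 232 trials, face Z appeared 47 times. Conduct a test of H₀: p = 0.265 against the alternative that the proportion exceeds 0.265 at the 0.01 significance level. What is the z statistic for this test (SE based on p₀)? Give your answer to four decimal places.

p̂ = 47/232 = 0.202586.
SE = √(p₀(1−p₀)/n) = √(0.19478/232) = 0.028975.
z = (0.202586 − 0.265)/0.028975 = -0.062414/0.028975 = -2.1541.
p-value = P(Z > -2.154) ≈ 0.9844, so at α = 0.01 we fail to reject H₀.

z = -2.1541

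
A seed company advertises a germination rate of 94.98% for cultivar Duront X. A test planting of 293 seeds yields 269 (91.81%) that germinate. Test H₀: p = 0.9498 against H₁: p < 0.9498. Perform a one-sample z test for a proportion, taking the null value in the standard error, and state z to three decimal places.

p̂ = 269/293 = 0.918089.
Under H₀, SE = √(0.9498·0.0502/293) = √(0.00016273) = 0.012757.
z = (0.918089 − 0.9498)/0.012757 = -0.031711/0.012757 = -2.486.
p-value = P(Z < -2.486) ≈ 0.0065.

z = -2.486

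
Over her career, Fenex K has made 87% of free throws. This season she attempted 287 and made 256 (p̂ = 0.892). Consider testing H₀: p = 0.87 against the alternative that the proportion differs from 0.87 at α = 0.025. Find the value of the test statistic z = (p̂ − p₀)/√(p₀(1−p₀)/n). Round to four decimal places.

p̂ = 256/287 = 0.8919861.
Under H₀, SE = √(0.87·0.13/287) = √(0.000394077) = 0.0198514.
z = (0.8919861 − 0.87)/0.0198514 = 0.0219861/0.0198514 = 1.1075.
p-value = 2·P(Z > 1.108) ≈ 0.2681, so at α = 0.025 we fail to reject H₀.

z = 1.1075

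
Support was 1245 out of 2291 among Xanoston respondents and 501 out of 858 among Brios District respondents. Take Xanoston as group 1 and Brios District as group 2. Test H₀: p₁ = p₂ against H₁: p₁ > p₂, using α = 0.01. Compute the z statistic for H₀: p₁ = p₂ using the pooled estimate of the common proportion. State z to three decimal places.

p̂₁ = 1245/2291 = 0.543431, p̂₂ = 501/858 = 0.583916.
Pooled p̂ = (1245+501)/(2291+858) = 1746/3149 = 0.554462.
SE = √(0.247034 × 0.00160199) = 0.019893.
z = (0.543431 − 0.583916)/0.019893 = -0.040485/0.019893 = -2.035.
p-value = P(Z > -2.035) ≈ 0.9791. With α = 0.01, fail to reject H₀.

z = -2.035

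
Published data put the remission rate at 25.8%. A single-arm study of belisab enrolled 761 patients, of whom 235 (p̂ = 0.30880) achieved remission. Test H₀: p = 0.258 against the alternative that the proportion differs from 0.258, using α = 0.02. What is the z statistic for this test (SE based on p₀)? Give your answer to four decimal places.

z = 3.2032

p̂ = 235/761 ≈ 0.3088042.
SE = √(p₀(1−p₀)/n) = √(0.19144/761) = 0.0158606.
z = (0.3088042 − 0.258)/0.0158606 = 0.0508042/0.0158606 = 3.2032.
p-value = 2·P(Z > 3.203) ≈ 0.0014; since p < α = 0.02, reject H₀.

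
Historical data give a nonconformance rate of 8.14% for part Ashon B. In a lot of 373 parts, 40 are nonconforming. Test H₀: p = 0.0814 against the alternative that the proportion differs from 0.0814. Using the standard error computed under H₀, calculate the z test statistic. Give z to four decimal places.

z = 1.8249

p̂ = 40/373 ≈ 0.107239.
Standard error under H₀: √(0.0814×0.9186/373) = 0.014159.
z = (0.107239 − 0.0814)/0.014159 = 0.025839/0.014159 = 1.8249.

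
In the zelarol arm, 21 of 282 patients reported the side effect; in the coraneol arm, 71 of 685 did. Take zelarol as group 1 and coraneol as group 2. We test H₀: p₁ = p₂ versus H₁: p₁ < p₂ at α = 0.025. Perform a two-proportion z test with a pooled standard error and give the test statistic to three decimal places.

z = -1.406

p̂₁ = 21/282 ≈ 0.07447, p̂₂ = 71/685 ≈ 0.10365.
Pooled p̂ = (21+71)/(282+685) = 92/967 = 0.09514.
SE = √(0.0860881 × 0.00500595) = 0.02076.
z = (0.07447 − 0.10365)/0.02076 = -0.02918/0.02076 = -1.406.
p-value = P(Z < -1.406) ≈ 0.0799. With α = 0.025, fail to reject H₀.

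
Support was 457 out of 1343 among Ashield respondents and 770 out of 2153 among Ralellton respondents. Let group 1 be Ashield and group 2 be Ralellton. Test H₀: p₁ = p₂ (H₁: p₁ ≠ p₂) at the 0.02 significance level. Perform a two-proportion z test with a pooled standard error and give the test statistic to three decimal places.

z = -1.046

p̂₁ = 457/1343 = 0.34028, p̂₂ = 770/2153 = 0.35764.
Pooled p̂ = (457+770)/(1343+2153) = 1227/3496 = 0.35097.
SE = √(0.227791 × 0.00120907) = 0.01660.
z = (0.34028 − 0.35764)/0.01660 = -0.01736/0.01660 = -1.046.
p-value = 2·P(Z > 1.046) ≈ 0.2956; since p > α = 0.02, fail to reject H₀.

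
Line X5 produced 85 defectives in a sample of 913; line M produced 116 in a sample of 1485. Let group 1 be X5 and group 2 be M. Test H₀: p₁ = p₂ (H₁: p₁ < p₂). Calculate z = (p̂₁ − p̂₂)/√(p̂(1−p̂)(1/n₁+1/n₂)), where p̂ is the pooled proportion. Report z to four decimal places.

z = 1.2858

p̂₁ = 85/913 = 0.0930997, p̂₂ = 116/1485 = 0.0781145.
Pooled p̂ = (85+116)/(913+1485) = 201/2398 = 0.0838198.
SE = √(p̂(1−p̂)(1/n₁+1/n₂)) = √(0.0838198·0.9161802·0.00176869) = √(0.000135825) = 0.0116544.
z = (0.0930997 − 0.0781145)/0.0116544 = 0.0149852/0.0116544 = 1.2858.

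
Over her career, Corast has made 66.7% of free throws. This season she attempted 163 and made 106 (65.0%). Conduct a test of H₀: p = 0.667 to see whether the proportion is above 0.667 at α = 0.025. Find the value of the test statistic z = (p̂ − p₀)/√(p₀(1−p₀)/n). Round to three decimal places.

p̂ = 106/163 = 0.65031.
Standard error under H₀: √(0.667×0.333/163) = 0.03691.
z = (0.65031 − 0.667)/0.03691 = -0.01669/0.03691 = -0.452.
p-value = P(Z > -0.452) ≈ 0.6744, so at α = 0.025 we fail to reject H₀.

z = -0.452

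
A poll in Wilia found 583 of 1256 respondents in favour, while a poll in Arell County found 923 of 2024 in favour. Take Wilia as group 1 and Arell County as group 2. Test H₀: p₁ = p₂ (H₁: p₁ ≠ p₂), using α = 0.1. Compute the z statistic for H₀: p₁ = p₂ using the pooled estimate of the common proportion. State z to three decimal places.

z = 0.455

p̂₁ = 583/1256 ≈ 0.46417, p̂₂ = 923/2024 ≈ 0.45603.
Pooled p̂ = (583+923)/(1256+2024) = 1506/3280 = 0.45915.
SE = √(0.248331 × 0.00129025) = 0.01790.
z = (0.46417 − 0.45603)/0.01790 = 0.00814/0.01790 = 0.455.
p-value = 2·P(Z > 0.455) ≈ 0.6491. With α = 0.1, fail to reject H₀.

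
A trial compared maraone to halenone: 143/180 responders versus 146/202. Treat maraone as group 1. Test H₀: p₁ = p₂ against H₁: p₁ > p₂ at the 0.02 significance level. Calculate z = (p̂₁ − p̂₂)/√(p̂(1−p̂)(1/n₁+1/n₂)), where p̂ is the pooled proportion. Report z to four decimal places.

z = 1.6293

p̂₁ = 143/180 ≈ 0.794444, p̂₂ = 146/202 ≈ 0.722772.
Pooled p̂ = (143+146)/(180+202) = 289/382 = 0.756545.
SE = √(0.184185 × 0.0105061) = 0.043989.
z = (0.794444 − 0.722772)/0.043989 = 0.071672/0.043989 = 1.6293.
p-value = P(Z > 1.629) ≈ 0.0516, so at α = 0.02 we fail to reject H₀.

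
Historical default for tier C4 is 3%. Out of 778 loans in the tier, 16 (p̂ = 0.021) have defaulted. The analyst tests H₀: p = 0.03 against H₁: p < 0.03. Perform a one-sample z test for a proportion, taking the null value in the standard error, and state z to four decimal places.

p̂ = 16/778 = 0.0205656.
Under H₀, SE = √(0.03·0.97/778) = √(3.74036e-05) = 0.0061158.
z = (0.0205656 − 0.03)/0.0061158 = -0.0094344/0.0061158 = -1.5426.
p-value = P(Z < -1.543) ≈ 0.0615.

z = -1.5426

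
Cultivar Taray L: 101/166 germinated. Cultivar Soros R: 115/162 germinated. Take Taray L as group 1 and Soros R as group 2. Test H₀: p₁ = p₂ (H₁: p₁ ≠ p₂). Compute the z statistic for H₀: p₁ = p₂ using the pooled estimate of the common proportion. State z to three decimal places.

p̂₁ = 101/166 = 0.60843, p̂₂ = 115/162 = 0.70988.
Pooled p̂ = (101+115)/(166+162) = 216/328 = 0.65854.
SE = √(0.224866 × 0.0121969) = 0.05237.
z = (0.60843 − 0.70988)/0.05237 = -0.10145/0.05237 = -1.937.
Two-sided p-value ≈ 2·Φ(−1.937) = 0.0527.

z = -1.937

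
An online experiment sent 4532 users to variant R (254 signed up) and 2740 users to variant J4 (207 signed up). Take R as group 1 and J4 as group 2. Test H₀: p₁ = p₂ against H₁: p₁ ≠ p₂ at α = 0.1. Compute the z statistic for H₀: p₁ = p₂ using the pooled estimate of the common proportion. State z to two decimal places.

p̂₁ = 254/4532 ≈ 0.0560, p̂₂ = 207/2740 ≈ 0.0755.
Pooled p̂ = (254+207)/(4532+2740) = 461/7272 = 0.0634.
SE = √(0.0593751 × 0.000585617) = 0.0059.
z = (0.0560 − 0.0755)/0.0059 = -0.0195/0.0059 = -3.31.
Two-sided p-value ≈ 2·Φ(−3.307) = 0.0009; since p < α = 0.1, reject H₀.

z = -3.31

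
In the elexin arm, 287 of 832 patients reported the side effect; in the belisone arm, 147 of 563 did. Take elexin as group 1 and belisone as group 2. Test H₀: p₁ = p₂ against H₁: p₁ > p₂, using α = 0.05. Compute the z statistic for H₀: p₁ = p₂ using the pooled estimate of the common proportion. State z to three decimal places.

z = 3.319

p̂₁ = 287/832 ≈ 0.34495, p̂₂ = 147/563 ≈ 0.26110.
Pooled p̂ = (287+147)/(832+563) = 434/1395 = 0.31111.
SE = √(p̂(1−p̂)(1/n₁+1/n₂)) = √(0.31111·0.68889·0.00297812) = √(0.000638274) = 0.02526.
z = (0.34495 − 0.26110)/0.02526 = 0.08385/0.02526 = 3.319.
p-value = P(Z > 3.319) ≈ 0.0005, so at α = 0.05 we reject H₀.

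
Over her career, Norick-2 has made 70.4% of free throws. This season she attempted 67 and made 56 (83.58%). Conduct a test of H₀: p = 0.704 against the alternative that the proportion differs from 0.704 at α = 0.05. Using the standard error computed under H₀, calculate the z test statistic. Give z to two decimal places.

z = 2.36

p̂ = 56/67 = 0.8358.
Under H₀, SE = √(0.704·0.296/67) = √(0.00311021) = 0.0558.
z = (0.8358 − 0.704)/0.0558 = 0.1318/0.0558 = 2.36.
Two-sided p-value ≈ 2·Φ(−2.364) = 0.0181, so at α = 0.05 we reject H₀.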